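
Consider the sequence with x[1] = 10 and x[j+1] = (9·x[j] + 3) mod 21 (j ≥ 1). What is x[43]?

x[1] = 10, x[2] = 9, x[3] = 0, x[4] = 3, x[5] = 9.
Since x[5] = x[2] = 9, the sequence is eventually periodic: after a pre-period of length 1 it cycles with period 3.
For j ≥ 2, x[j] depends only on (j - 2) mod 3. (43 - 2) mod 3 = 2, so x[43] = x[4] = 3.

3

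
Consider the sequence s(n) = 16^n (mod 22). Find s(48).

4

s(0) = 1; s(1) = 16; s(2) = 14; s(3) = 4; s(4) = 20; s(5) = 12; s(6) = 16.
Since s(6) = s(1) = 16, the sequence is eventually periodic: after a pre-period of length 1 it cycles with period 5.
For n ≥ 1, s(n) depends only on (n - 1) mod 5. (48 - 1) mod 5 = 2, so s(48) = s(3) = 4.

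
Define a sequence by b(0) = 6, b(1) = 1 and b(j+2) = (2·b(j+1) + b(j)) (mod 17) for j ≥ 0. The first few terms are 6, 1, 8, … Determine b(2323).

0

b(0) = 6; b(1) = 1; b(2) = 8; b(3) = 0; b(4) = 8; b(5) = 16; b(6) = 6; b(7) = 11; b(8) = 11; b(9) = 16; b(10) = 9; b(11) = 0; b(12) = 9; b(13) = 1; b(14) = 11; b(15) = 6; b(16) = 6; b(17) = 1.
The sequence repeats with period 16.
(2323 - 0) mod 16 = 3, so b(2323) = b(3) = 0.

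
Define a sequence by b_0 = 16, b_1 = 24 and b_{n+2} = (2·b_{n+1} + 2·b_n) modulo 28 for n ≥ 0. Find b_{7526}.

8

We have b_0 = 16; b_1 = 24; b_2 = 24; b_3 = 12; b_4 = 16; b_5 = 0; b_6 = 4; b_7 = 8; b_8 = 24; b_9 = 8; b_{10} = 8; b_{11} = 4; b_{12} = 24; b_{13} = 0; b_{14} = 20; b_{15} = 12; b_{16} = 8; b_{17} = 12; b_{18} = 12; b_{19} = 20; b_{20} = 8; b_{21} = 0; b_{22} = 16; b_{23} = 4; b_{24} = 12; b_{25} = 4; b_{26} = 4; b_{27} = 16; b_{28} = 12; b_{29} = 0; b_{30} = 24; b_{31} = 20; b_{32} = 4; b_{33} = 20; b_{34} = 20; b_{35} = 24; b_{36} = 4; b_{37} = 0; b_{38} = 8; b_{39} = 16; b_{40} = 20; b_{41} = 16; b_{42} = 16; b_{43} = 8; b_{44} = 20; b_{45} = 0; b_{46} = 12; b_{47} = 24; b_{48} = 16; b_{49} = 24.
The sequence repeats with period 48.
(7526 - 0) mod 48 = 38, so b_{7526} = b_{38} = 8.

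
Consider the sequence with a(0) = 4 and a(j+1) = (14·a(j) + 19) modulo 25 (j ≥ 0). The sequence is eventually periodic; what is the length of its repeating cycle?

10

a(0) = 4; a(1) = 0; a(2) = 19; a(3) = 10; a(4) = 9; a(5) = 20; a(6) = 24; a(7) = 5; a(8) = 14; a(9) = 15; a(10) = 4.
The sequence repeats with period 10.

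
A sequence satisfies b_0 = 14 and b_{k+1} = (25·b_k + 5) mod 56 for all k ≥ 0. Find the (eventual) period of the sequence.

24

We have b_0 = 14,  b_1 = 19,  b_2 = 32,  b_3 = 21,  b_4 = 26,  b_5 = 39,  b_6 = 28,  b_7 = 33,  b_8 = 46,  b_9 = 35,  b_{10} = 40,  b_{11} = 53,  b_{12} = 42,  b_{13} = 47,  b_{14} = 4,  b_{15} = 49,  b_{16} = 54,  b_{17} = 11,  b_{18} = 0,  b_{19} = 5,  b_{20} = 18,  b_{21} = 7,  b_{22} = 12,  b_{23} = 25,  b_{24} = 14.
The sequence repeats with period 24.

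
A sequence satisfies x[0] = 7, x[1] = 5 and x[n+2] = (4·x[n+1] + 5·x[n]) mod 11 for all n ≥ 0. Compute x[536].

Listing terms: x[0] = 7; x[1] = 5; x[2] = 0; x[3] = 3; x[4] = 1; x[5] = 8; x[6] = 4; x[7] = 1; x[8] = 2; x[9] = 2; x[10] = 7; x[11] = 5.
Since (x[10], x[11]) = (x[0], x[1]) = (7, 5) (two consecutive terms determine the rest), the sequence is periodic with period 10.
So x[536] = x[0 + ((536-0) mod 10)] = x[6] = 4.

4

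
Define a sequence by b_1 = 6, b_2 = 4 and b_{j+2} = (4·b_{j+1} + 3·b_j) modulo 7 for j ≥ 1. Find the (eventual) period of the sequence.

Listing terms: b_1 = 6; b_2 = 4; b_3 = 6; b_4 = 1; b_5 = 1; b_6 = 0; b_7 = 3; b_8 = 5; b_9 = 1; b_{10} = 5; b_{11} = 2; b_{12} = 2; b_{13} = 0; b_{14} = 6; b_{15} = 3; b_{16} = 2; b_{17} = 3; b_{18} = 4; b_{19} = 4; b_{20} = 0; b_{21} = 5; b_{22} = 6; b_{23} = 4.
Since (b_{22}, b_{23}) = (b_1, b_2) = (6, 4) (two consecutive terms determine the rest), the sequence is periodic with period 21.

21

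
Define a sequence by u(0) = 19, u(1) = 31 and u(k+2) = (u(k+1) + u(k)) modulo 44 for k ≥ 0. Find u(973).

15

u(0) = 19, u(1) = 31, u(2) = 6, u(3) = 37, u(4) = 43, u(5) = 36, u(6) = 35, u(7) = 27, u(8) = 18, u(9) = 1, u(10) = 19, u(11) = 20, u(12) = 39, u(13) = 15, u(14) = 10, u(15) = 25, u(16) = 35, u(17) = 16, u(18) = 7, u(19) = 23, u(20) = 30, u(21) = 9, u(22) = 39, u(23) = 4, u(24) = 43, u(25) = 3, u(26) = 2, u(27) = 5, u(28) = 7, u(29) = 12, u(30) = 19, u(31) = 31.
Since (u(30), u(31)) = (u(0), u(1)) = (19, 31) (two consecutive terms determine the rest), the sequence is periodic with period 30.
(973 - 0) mod 30 = 13, so u(973) = u(13) = 15.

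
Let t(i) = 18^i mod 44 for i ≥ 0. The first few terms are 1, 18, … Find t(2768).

We have t(0) = 1; t(1) = 18; t(2) = 16; t(3) = 24; t(4) = 36; t(5) = 32; t(6) = 4; t(7) = 28; t(8) = 20; t(9) = 8; t(10) = 12; t(11) = 40; t(12) = 16.
Since t(12) = t(2) = 16, the sequence is eventually periodic: after a pre-period of length 2 it cycles with period 10.
For i ≥ 2, t(i) depends only on (i - 2) mod 10. (2768 - 2) mod 10 = 6, so t(2768) = t(8) = 20.

20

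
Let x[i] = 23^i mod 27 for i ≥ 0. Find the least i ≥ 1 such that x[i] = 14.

13

We have x[0] = 1,  x[1] = 23,  x[2] = 16,  x[3] = 17,  x[4] = 13,  x[5] = 2,  x[6] = 19,  x[7] = 5,  x[8] = 7,  x[9] = 26,  x[10] = 4,  x[11] = 11,  x[12] = 10,  x[13] = 14,  x[14] = 25,  x[15] = 8,  x[16] = 22,  x[17] = 20,  x[18] = 1.
Since x[18] = x[0] = 1, the sequence is periodic with period 18.
The value 14 first appears (with i ≥ 1) at x[13].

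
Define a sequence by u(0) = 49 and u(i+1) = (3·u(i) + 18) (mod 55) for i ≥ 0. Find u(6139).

Computing terms: u(0) = 49,  u(1) = 0,  u(2) = 18,  u(3) = 17,  u(4) = 14,  u(5) = 5,  u(6) = 33,  u(7) = 7,  u(8) = 39,  u(9) = 25,  u(10) = 38,  u(11) = 22,  u(12) = 29,  u(13) = 50,  u(14) = 3,  u(15) = 27,  u(16) = 44,  u(17) = 40,  u(18) = 28,  u(19) = 47,  u(20) = 49.
The sequence repeats with period 20.
(6139 - 0) mod 20 = 19, so u(6139) = u(19) = 47.

47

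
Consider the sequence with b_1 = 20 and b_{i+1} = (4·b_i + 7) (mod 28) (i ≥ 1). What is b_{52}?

Listing terms: b_1 = 20, b_2 = 3, b_3 = 19, b_4 = 27, b_5 = 3.
Since b_5 = b_2 = 3, the sequence is eventually periodic: after a pre-period of length 1 it cycles with period 3.
For i ≥ 2, b_i depends only on (i - 2) mod 3. (52 - 2) mod 3 = 2, so b_{52} = b_4 = 27.

27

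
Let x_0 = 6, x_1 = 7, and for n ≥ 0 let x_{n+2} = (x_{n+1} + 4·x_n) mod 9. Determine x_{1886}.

Listing terms: x_0 = 6,  x_1 = 7,  x_2 = 4,  x_3 = 5,  x_4 = 3,  x_5 = 5,  x_6 = 8,  x_7 = 1,  x_8 = 6,  x_9 = 1,  x_{10} = 7,  x_{11} = 2,  x_{12} = 3,  x_{13} = 2,  x_{14} = 5,  x_{15} = 4,  x_{16} = 6,  x_{17} = 4,  x_{18} = 1,  x_{19} = 8,  x_{20} = 3,  x_{21} = 8,  x_{22} = 2,  x_{23} = 7,  x_{24} = 6,  x_{25} = 7.
The sequence repeats with period 24.
(1886 - 0) mod 24 = 14, so x_{1886} = x_{14} = 5.

5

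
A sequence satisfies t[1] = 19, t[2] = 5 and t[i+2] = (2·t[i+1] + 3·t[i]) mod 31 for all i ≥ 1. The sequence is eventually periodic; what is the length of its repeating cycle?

Listing terms: t[1] = 19,  t[2] = 5,  t[3] = 5,  t[4] = 25,  t[5] = 3,  t[6] = 19,  t[7] = 16,  t[8] = 27,  t[9] = 9,  t[10] = 6,  t[11] = 8,  t[12] = 3,  t[13] = 30,  t[14] = 7,  t[15] = 11,  t[16] = 12,  t[17] = 26,  t[18] = 26,  t[19] = 6,  t[20] = 28,  t[21] = 12,  t[22] = 15,  t[23] = 4,  t[24] = 22,  t[25] = 25,  t[26] = 23,  t[27] = 28,  t[28] = 1,  t[29] = 24,  t[30] = 20,  t[31] = 19,  t[32] = 5.
Since (t[31], t[32]) = (t[1], t[2]) = (19, 5) (two consecutive terms determine the rest), the sequence is periodic with period 30.

30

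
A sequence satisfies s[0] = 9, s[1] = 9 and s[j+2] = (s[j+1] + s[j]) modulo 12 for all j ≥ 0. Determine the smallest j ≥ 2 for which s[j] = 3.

3

We have s[0] = 9, s[1] = 9, s[2] = 6, s[3] = 3, s[4] = 9, s[5] = 0, s[6] = 9, s[7] = 9.
The sequence repeats with period 6.
The value 3 first appears (with j ≥ 2) at s[3].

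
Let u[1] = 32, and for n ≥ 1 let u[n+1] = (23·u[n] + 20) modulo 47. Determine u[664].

Listing terms: u[1] = 32; u[2] = 4; u[3] = 18; u[4] = 11; u[5] = 38; u[6] = 1; u[7] = 43; u[8] = 22; u[9] = 9; u[10] = 39; u[11] = 24; u[12] = 8; u[13] = 16; u[14] = 12; u[15] = 14; u[16] = 13; u[17] = 37; u[18] = 25; u[19] = 31; u[20] = 28; u[21] = 6; u[22] = 17; u[23] = 35; u[24] = 26; u[25] = 7; u[26] = 40; u[27] = 0; u[28] = 20; u[29] = 10; u[30] = 15; u[31] = 36; u[32] = 2; u[33] = 19; u[34] = 34; u[35] = 3; u[36] = 42; u[37] = 46; u[38] = 44; u[39] = 45; u[40] = 21; u[41] = 33; u[42] = 27; u[43] = 30; u[44] = 5; u[45] = 41; u[46] = 23; u[47] = 32.
The sequence repeats with period 46.
So u[664] = u[1 + ((664-1) mod 46)] = u[20] = 28.

28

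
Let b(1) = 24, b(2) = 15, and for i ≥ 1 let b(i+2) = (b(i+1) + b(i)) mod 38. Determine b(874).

26

Listing terms: b(1) = 24; b(2) = 15; b(3) = 1; b(4) = 16; b(5) = 17; b(6) = 33; b(7) = 12; b(8) = 7; b(9) = 19; b(10) = 26; b(11) = 7; b(12) = 33; b(13) = 2; b(14) = 35; b(15) = 37; b(16) = 34; b(17) = 33; b(18) = 29; b(19) = 24; b(20) = 15.
Since (b(19), b(20)) = (b(1), b(2)) = (24, 15) (two consecutive terms determine the rest), the sequence is periodic with period 18.
(874 - 1) mod 18 = 9, so b(874) = b(10) = 26.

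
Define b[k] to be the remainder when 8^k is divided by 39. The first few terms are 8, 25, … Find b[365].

8

Computing terms: b[1] = 8,  b[2] = 25,  b[3] = 5,  b[4] = 1,  b[5] = 8.
Since b[5] = b[1] = 8, the sequence is periodic with period 4.
So b[365] = b[1 + ((365-1) mod 4)] = b[1] = 8.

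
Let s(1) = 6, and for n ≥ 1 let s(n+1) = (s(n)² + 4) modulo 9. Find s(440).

s(1) = 6, s(2) = 4, s(3) = 2, s(4) = 8, s(5) = 5, s(6) = 2.
Since s(6) = s(3) = 2, the sequence is eventually periodic: after a pre-period of length 2 it cycles with period 3.
For n ≥ 3, s(n) depends only on (n - 3) mod 3. (440 - 3) mod 3 = 2, so s(440) = s(5) = 5.

5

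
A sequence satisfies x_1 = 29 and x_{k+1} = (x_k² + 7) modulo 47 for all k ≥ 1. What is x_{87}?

10

Computing terms: x_1 = 29,  x_2 = 2,  x_3 = 11,  x_4 = 34,  x_5 = 35,  x_6 = 10,  x_7 = 13,  x_8 = 35.
Since x_8 = x_5 = 35, the sequence is eventually periodic: after a pre-period of length 4 it cycles with period 3.
For k ≥ 5, x_k depends only on (k - 5) mod 3. (87 - 5) mod 3 = 1, so x_{87} = x_6 = 10.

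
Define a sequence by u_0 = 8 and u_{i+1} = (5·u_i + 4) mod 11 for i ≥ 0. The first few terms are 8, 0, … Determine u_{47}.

4

We have u_0 = 8, u_1 = 0, u_2 = 4, u_3 = 2, u_4 = 3, u_5 = 8.
The sequence repeats with period 5.
(47 - 0) mod 5 = 2, so u_{47} = u_2 = 4.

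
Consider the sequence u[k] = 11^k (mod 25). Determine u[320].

Listing terms: u[0] = 1,  u[1] = 11,  u[2] = 21,  u[3] = 6,  u[4] = 16,  u[5] = 1.
Since u[5] = u[0] = 1, the sequence is periodic with period 5.
(320 - 0) mod 5 = 0, so u[320] = u[0] = 1.

1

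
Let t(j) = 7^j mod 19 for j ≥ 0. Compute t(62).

11

We have t(0) = 1, t(1) = 7, t(2) = 11, t(3) = 1.
Since t(3) = t(0) = 1, the sequence is periodic with period 3.
So t(62) = t(0 + ((62-0) mod 3)) = t(2) = 11.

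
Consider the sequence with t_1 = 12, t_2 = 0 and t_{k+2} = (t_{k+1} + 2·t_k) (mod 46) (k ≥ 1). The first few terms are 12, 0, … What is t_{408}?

Listing terms: t_1 = 12,  t_2 = 0,  t_3 = 24,  t_4 = 24,  t_5 = 26,  t_6 = 28,  t_7 = 34,  t_8 = 44,  t_9 = 20,  t_{10} = 16,  t_{11} = 10,  t_{12} = 42,  t_{13} = 16,  t_{14} = 8,  t_{15} = 40,  t_{16} = 10,  t_{17} = 44,  t_{18} = 18,  t_{19} = 14,  t_{20} = 4,  t_{21} = 32,  t_{22} = 40,  t_{23} = 12,  t_{24} = 0.
The sequence repeats with period 22.
(408 - 1) mod 22 = 11, so t_{408} = t_{12} = 42.

42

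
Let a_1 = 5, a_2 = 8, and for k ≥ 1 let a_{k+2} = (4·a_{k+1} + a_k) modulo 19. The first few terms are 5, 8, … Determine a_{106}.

a_1 = 5; a_2 = 8; a_3 = 18; a_4 = 4; a_5 = 15; a_6 = 7; a_7 = 5; a_8 = 8.
Since (a_7, a_8) = (a_1, a_2) = (5, 8) (two consecutive terms determine the rest), the sequence is periodic with period 6.
(106 - 1) mod 6 = 3, so a_{106} = a_4 = 4.

4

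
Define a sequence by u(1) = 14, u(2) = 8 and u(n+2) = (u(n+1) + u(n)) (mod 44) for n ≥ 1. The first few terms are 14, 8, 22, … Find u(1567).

2

Listing terms: u(1) = 14, u(2) = 8, u(3) = 22, u(4) = 30, u(5) = 8, u(6) = 38, u(7) = 2, u(8) = 40, u(9) = 42, u(10) = 38, u(11) = 36, u(12) = 30, u(13) = 22, u(14) = 8, u(15) = 30, u(16) = 38, u(17) = 24, u(18) = 18, u(19) = 42, u(20) = 16, u(21) = 14, u(22) = 30, u(23) = 0, u(24) = 30, u(25) = 30, u(26) = 16, u(27) = 2, u(28) = 18, u(29) = 20, u(30) = 38, u(31) = 14, u(32) = 8.
The sequence repeats with period 30.
(1567 - 1) mod 30 = 6, so u(1567) = u(7) = 2.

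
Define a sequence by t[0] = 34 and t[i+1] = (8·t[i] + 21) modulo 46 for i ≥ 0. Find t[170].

t[0] = 34,  t[1] = 17,  t[2] = 19,  t[3] = 35,  t[4] = 25,  t[5] = 37,  t[6] = 41,  t[7] = 27,  t[8] = 7,  t[9] = 31,  t[10] = 39,  t[11] = 11,  t[12] = 17.
Since t[12] = t[1] = 17, the sequence is eventually periodic: after a pre-period of length 1 it cycles with period 11.
For i ≥ 1, t[i] depends only on (i - 1) mod 11. (170 - 1) mod 11 = 4, so t[170] = t[5] = 37.

37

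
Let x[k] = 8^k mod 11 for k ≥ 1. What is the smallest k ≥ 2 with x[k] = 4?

4

We have x[1] = 8; x[2] = 9; x[3] = 6; x[4] = 4; x[5] = 10; x[6] = 3; x[7] = 2; x[8] = 5; x[9] = 7; x[10] = 1; x[11] = 8.
Since x[11] = x[1] = 8, the sequence is periodic with period 10.
The value 4 first appears (with k ≥ 2) at x[4].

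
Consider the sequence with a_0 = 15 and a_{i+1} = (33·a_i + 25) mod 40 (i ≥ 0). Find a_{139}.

10

a_0 = 15, a_1 = 0, a_2 = 25, a_3 = 10, a_4 = 35, a_5 = 20, a_6 = 5, a_7 = 30, a_8 = 15.
The sequence repeats with period 8.
(139 - 0) mod 8 = 3, so a_{139} = a_3 = 10.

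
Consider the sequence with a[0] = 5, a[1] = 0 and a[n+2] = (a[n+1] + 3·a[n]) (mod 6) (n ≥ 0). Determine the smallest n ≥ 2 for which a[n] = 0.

Listing terms: a[0] = 5; a[1] = 0; a[2] = 3; a[3] = 3; a[4] = 0; a[5] = 3.
Since (a[4], a[5]) = (a[1], a[2]) = (0, 3) (two consecutive terms determine the rest), the sequence is eventually periodic: after a pre-period of length 1 it cycles with period 3.
The value 0 next appears (with n ≥ 2) at a[4].

4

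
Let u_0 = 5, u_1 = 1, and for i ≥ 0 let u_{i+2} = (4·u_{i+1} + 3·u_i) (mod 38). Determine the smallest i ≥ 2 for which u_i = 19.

We have u_0 = 5; u_1 = 1; u_2 = 19; u_3 = 3; u_4 = 31; u_5 = 19; u_6 = 17; u_7 = 11; u_8 = 19; u_9 = 33; u_{10} = 37; u_{11} = 19; u_{12} = 35; u_{13} = 7; u_{14} = 19; u_{15} = 21; u_{16} = 27; u_{17} = 19; u_{18} = 5; u_{19} = 1.
The sequence repeats with period 18.
The value 19 first appears (with i ≥ 2) at u_2.

2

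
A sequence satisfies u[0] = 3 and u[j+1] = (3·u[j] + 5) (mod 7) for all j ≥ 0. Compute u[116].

Listing terms: u[0] = 3; u[1] = 0; u[2] = 5; u[3] = 6; u[4] = 2; u[5] = 4; u[6] = 3.
The sequence repeats with period 6.
So u[116] = u[0 + ((116-0) mod 6)] = u[2] = 5.

5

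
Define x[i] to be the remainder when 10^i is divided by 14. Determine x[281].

12

Listing terms: x[1] = 10, x[2] = 2, x[3] = 6, x[4] = 4, x[5] = 12, x[6] = 8, x[7] = 10.
The sequence repeats with period 6.
(281 - 1) mod 6 = 4, so x[281] = x[5] = 12.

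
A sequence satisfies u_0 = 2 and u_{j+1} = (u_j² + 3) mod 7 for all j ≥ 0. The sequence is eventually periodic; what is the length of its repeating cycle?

Listing terms: u_0 = 2,  u_1 = 0,  u_2 = 3,  u_3 = 5,  u_4 = 0.
Since u_4 = u_1 = 0, the sequence is eventually periodic: after a pre-period of length 1 it cycles with period 3.

3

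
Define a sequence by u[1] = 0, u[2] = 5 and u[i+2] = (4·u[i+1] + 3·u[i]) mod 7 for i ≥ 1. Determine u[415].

We have u[1] = 0,  u[2] = 5,  u[3] = 6,  u[4] = 4,  u[5] = 6,  u[6] = 1,  u[7] = 1,  u[8] = 0,  u[9] = 3,  u[10] = 5,  u[11] = 1,  u[12] = 5,  u[13] = 2,  u[14] = 2,  u[15] = 0,  u[16] = 6,  u[17] = 3,  u[18] = 2,  u[19] = 3,  u[20] = 4,  u[21] = 4,  u[22] = 0,  u[23] = 5.
Since (u[22], u[23]) = (u[1], u[2]) = (0, 5) (two consecutive terms determine the rest), the sequence is periodic with period 21.
(415 - 1) mod 21 = 15, so u[415] = u[16] = 6.

6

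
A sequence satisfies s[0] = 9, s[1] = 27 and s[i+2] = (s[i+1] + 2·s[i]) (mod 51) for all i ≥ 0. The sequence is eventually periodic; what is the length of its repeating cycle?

Listing terms: s[0] = 9,  s[1] = 27,  s[2] = 45,  s[3] = 48,  s[4] = 36,  s[5] = 30,  s[6] = 0,  s[7] = 9,  s[8] = 9,  s[9] = 27.
The sequence repeats with period 8.

8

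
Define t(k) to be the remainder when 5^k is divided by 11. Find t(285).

1

Listing terms: t(0) = 1; t(1) = 5; t(2) = 3; t(3) = 4; t(4) = 9; t(5) = 1.
The sequence repeats with period 5.
(285 - 0) mod 5 = 0, so t(285) = t(0) = 1.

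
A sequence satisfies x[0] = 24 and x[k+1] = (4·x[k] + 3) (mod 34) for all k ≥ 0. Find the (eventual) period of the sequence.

4

x[0] = 24; x[1] = 31; x[2] = 25; x[3] = 1; x[4] = 7; x[5] = 31.
Since x[5] = x[1] = 31, the sequence is eventually periodic: after a pre-period of length 1 it cycles with period 4.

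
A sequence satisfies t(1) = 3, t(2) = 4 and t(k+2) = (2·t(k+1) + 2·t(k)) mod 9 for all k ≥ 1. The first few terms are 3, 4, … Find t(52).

We have t(1) = 3; t(2) = 4; t(3) = 5; t(4) = 0; t(5) = 1; t(6) = 2; t(7) = 6; t(8) = 7; t(9) = 8; t(10) = 3; t(11) = 4.
The sequence repeats with period 9.
(52 - 1) mod 9 = 6, so t(52) = t(7) = 6.

6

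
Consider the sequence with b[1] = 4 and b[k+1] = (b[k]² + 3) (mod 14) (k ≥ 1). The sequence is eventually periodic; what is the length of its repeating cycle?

6

Computing terms: b[1] = 4,  b[2] = 5,  b[3] = 0,  b[4] = 3,  b[5] = 12,  b[6] = 7,  b[7] = 10,  b[8] = 5.
Since b[8] = b[2] = 5, the sequence is eventually periodic: after a pre-period of length 1 it cycles with period 6.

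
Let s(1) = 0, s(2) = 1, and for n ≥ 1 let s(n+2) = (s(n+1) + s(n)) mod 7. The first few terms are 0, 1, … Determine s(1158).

Listing terms: s(1) = 0,  s(2) = 1,  s(3) = 1,  s(4) = 2,  s(5) = 3,  s(6) = 5,  s(7) = 1,  s(8) = 6,  s(9) = 0,  s(10) = 6,  s(11) = 6,  s(12) = 5,  s(13) = 4,  s(14) = 2,  s(15) = 6,  s(16) = 1,  s(17) = 0,  s(18) = 1.
Since (s(17), s(18)) = (s(1), s(2)) = (0, 1) (two consecutive terms determine the rest), the sequence is periodic with period 16.
So s(1158) = s(1 + ((1158-1) mod 16)) = s(6) = 5.

5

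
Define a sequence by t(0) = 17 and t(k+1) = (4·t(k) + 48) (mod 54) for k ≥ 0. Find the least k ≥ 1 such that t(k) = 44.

t(0) = 17; t(1) = 8; t(2) = 26; t(3) = 44; t(4) = 8.
Since t(4) = t(1) = 8, the sequence is eventually periodic: after a pre-period of length 1 it cycles with period 3.
The value 44 first appears (with k ≥ 1) at t(3).

3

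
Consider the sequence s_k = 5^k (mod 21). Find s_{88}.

Listing terms: s_0 = 1,  s_1 = 5,  s_2 = 4,  s_3 = 20,  s_4 = 16,  s_5 = 17,  s_6 = 1.
Since s_6 = s_0 = 1, the sequence is periodic with period 6.
(88 - 0) mod 6 = 4, so s_{88} = s_4 = 16.

16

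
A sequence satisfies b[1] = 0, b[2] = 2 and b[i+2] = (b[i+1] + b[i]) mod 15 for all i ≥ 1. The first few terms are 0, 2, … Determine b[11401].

Listing terms: b[1] = 0; b[2] = 2; b[3] = 2; b[4] = 4; b[5] = 6; b[6] = 10; b[7] = 1; b[8] = 11; b[9] = 12; b[10] = 8; b[11] = 5; b[12] = 13; b[13] = 3; b[14] = 1; b[15] = 4; b[16] = 5; b[17] = 9; b[18] = 14; b[19] = 8; b[20] = 7; b[21] = 0; b[22] = 7; b[23] = 7; b[24] = 14; b[25] = 6; b[26] = 5; b[27] = 11; b[28] = 1; b[29] = 12; b[30] = 13; b[31] = 10; b[32] = 8; b[33] = 3; b[34] = 11; b[35] = 14; b[36] = 10; b[37] = 9; b[38] = 4; b[39] = 13; b[40] = 2; b[41] = 0; b[42] = 2.
The sequence repeats with period 40.
So b[11401] = b[1 + ((11401-1) mod 40)] = b[1] = 0.

0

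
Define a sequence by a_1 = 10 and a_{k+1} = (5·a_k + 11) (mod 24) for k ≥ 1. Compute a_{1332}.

7

a_1 = 10; a_2 = 13; a_3 = 4; a_4 = 7; a_5 = 22; a_6 = 1; a_7 = 16; a_8 = 19; a_9 = 10.
Since a_9 = a_1 = 10, the sequence is periodic with period 8.
So a_{1332} = a_{1 + ((1332-1) mod 8)} = a_4 = 7.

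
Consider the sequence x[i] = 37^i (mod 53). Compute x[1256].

42

Computing terms: x[0] = 1; x[1] = 37; x[2] = 44; x[3] = 38; x[4] = 28; x[5] = 29; x[6] = 13; x[7] = 4; x[8] = 42; x[9] = 17; x[10] = 46; x[11] = 6; x[12] = 10; x[13] = 52; x[14] = 16; x[15] = 9; x[16] = 15; x[17] = 25; x[18] = 24; x[19] = 40; x[20] = 49; x[21] = 11; x[22] = 36; x[23] = 7; x[24] = 47; x[25] = 43; x[26] = 1.
The sequence repeats with period 26.
So x[1256] = x[0 + ((1256-0) mod 26)] = x[8] = 42.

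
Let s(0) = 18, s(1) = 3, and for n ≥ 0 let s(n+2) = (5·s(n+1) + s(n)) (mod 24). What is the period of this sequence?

Listing terms: s(0) = 18, s(1) = 3, s(2) = 9, s(3) = 0, s(4) = 9, s(5) = 21, s(6) = 18, s(7) = 15, s(8) = 21, s(9) = 0, s(10) = 21, s(11) = 9, s(12) = 18, s(13) = 3.
Since (s(12), s(13)) = (s(0), s(1)) = (18, 3) (two consecutive terms determine the rest), the sequence is periodic with period 12.

12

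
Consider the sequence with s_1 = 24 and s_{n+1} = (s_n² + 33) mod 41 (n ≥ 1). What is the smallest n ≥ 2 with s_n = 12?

We have s_1 = 24; s_2 = 35; s_3 = 28; s_4 = 38; s_5 = 1; s_6 = 34; s_7 = 0; s_8 = 33; s_9 = 15; s_{10} = 12; s_{11} = 13; s_{12} = 38.
Since s_{12} = s_4 = 38, the sequence is eventually periodic: after a pre-period of length 3 it cycles with period 8.
The value 12 first appears (with n ≥ 2) at s_{10}.

10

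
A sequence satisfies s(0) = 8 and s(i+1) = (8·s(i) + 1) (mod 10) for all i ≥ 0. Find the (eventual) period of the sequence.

4

s(0) = 8, s(1) = 5, s(2) = 1, s(3) = 9, s(4) = 3, s(5) = 5.
Since s(5) = s(1) = 5, the sequence is eventually periodic: after a pre-period of length 1 it cycles with period 4.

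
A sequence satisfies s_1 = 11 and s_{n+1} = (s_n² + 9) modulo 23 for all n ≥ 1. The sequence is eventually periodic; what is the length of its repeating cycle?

Listing terms: s_1 = 11,  s_2 = 15,  s_3 = 4,  s_4 = 2,  s_5 = 13,  s_6 = 17,  s_7 = 22,  s_8 = 10,  s_9 = 17.
Since s_9 = s_6 = 17, the sequence is eventually periodic: after a pre-period of length 5 it cycles with period 3.

3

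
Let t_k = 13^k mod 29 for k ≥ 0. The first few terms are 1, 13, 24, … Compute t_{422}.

t_0 = 1, t_1 = 13, t_2 = 24, t_3 = 22, t_4 = 25, t_5 = 6, t_6 = 20, t_7 = 28, t_8 = 16, t_9 = 5, t_{10} = 7, t_{11} = 4, t_{12} = 23, t_{13} = 9, t_{14} = 1.
Since t_{14} = t_0 = 1, the sequence is periodic with period 14.
(422 - 0) mod 14 = 2, so t_{422} = t_2 = 24.

24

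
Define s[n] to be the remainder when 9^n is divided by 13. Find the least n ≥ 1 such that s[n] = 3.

2

We have s[0] = 1,  s[1] = 9,  s[2] = 3,  s[3] = 1.
The sequence repeats with period 3.
The value 3 first appears (with n ≥ 1) at s[2].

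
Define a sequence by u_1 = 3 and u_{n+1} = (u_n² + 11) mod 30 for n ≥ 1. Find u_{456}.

26

We have u_1 = 3,  u_2 = 20,  u_3 = 21,  u_4 = 2,  u_5 = 15,  u_6 = 26,  u_7 = 27,  u_8 = 20.
Since u_8 = u_2 = 20, the sequence is eventually periodic: after a pre-period of length 1 it cycles with period 6.
For n ≥ 2, u_n depends only on (n - 2) mod 6. (456 - 2) mod 6 = 4, so u_{456} = u_6 = 26.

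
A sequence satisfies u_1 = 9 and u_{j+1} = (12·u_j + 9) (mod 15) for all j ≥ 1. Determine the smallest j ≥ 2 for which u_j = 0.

4

Computing terms: u_1 = 9; u_2 = 12; u_3 = 3; u_4 = 0; u_5 = 9.
The sequence repeats with period 4.
The value 0 first appears (with j ≥ 2) at u_4.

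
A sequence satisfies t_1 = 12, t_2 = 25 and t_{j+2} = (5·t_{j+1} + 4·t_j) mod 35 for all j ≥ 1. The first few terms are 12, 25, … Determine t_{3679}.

We have t_1 = 12,  t_2 = 25,  t_3 = 33,  t_4 = 20,  t_5 = 22,  t_6 = 15,  t_7 = 23,  t_8 = 0,  t_9 = 22,  t_{10} = 5,  t_{11} = 8,  t_{12} = 25,  t_{13} = 17,  t_{14} = 10,  t_{15} = 13,  t_{16} = 0,  t_{17} = 17,  t_{18} = 15,  t_{19} = 3,  t_{20} = 5,  t_{21} = 2,  t_{22} = 30,  t_{23} = 18,  t_{24} = 0,  t_{25} = 2,  t_{26} = 10,  t_{27} = 23,  t_{28} = 15,  t_{29} = 27,  t_{30} = 20,  t_{31} = 33,  t_{32} = 0,  t_{33} = 27,  t_{34} = 30,  t_{35} = 13,  t_{36} = 10,  t_{37} = 32,  t_{38} = 25,  t_{39} = 8,  t_{40} = 0,  t_{41} = 32,  t_{42} = 20,  t_{43} = 18,  t_{44} = 30,  t_{45} = 12,  t_{46} = 5,  t_{47} = 3,  t_{48} = 0,  t_{49} = 12,  t_{50} = 25.
Since (t_{49}, t_{50}) = (t_1, t_2) = (12, 25) (two consecutive terms determine the rest), the sequence is periodic with period 48.
(3679 - 1) mod 48 = 30, so t_{3679} = t_{31} = 33.

33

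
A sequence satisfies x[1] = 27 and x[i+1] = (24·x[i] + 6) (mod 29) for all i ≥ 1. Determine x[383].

11

Computing terms: x[1] = 27, x[2] = 16, x[3] = 13, x[4] = 28, x[5] = 11, x[6] = 9, x[7] = 19, x[8] = 27.
The sequence repeats with period 7.
(383 - 1) mod 7 = 4, so x[383] = x[5] = 11.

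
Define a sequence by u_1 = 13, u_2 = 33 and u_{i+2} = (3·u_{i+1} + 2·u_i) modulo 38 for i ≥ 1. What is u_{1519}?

37

Computing terms: u_1 = 13; u_2 = 33; u_3 = 11; u_4 = 23; u_5 = 15; u_6 = 15; u_7 = 37; u_8 = 27; u_9 = 3; u_{10} = 25; u_{11} = 5; u_{12} = 27; u_{13} = 15; u_{14} = 23; u_{15} = 23; u_{16} = 1; u_{17} = 11; u_{18} = 35; u_{19} = 13; u_{20} = 33.
The sequence repeats with period 18.
(1519 - 1) mod 18 = 6, so u_{1519} = u_7 = 37.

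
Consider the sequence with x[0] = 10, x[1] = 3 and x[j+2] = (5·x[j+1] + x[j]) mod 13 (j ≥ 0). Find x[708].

10

Listing terms: x[0] = 10; x[1] = 3; x[2] = 12; x[3] = 11; x[4] = 2; x[5] = 8; x[6] = 3; x[7] = 10; x[8] = 1; x[9] = 2; x[10] = 11; x[11] = 5; x[12] = 10; x[13] = 3.
The sequence repeats with period 12.
So x[708] = x[0 + ((708-0) mod 12)] = x[0] = 10.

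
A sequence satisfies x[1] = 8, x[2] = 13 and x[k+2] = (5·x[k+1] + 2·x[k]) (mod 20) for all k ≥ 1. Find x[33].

We have x[1] = 8, x[2] = 13, x[3] = 1, x[4] = 11, x[5] = 17, x[6] = 7, x[7] = 9, x[8] = 19, x[9] = 13, x[10] = 3, x[11] = 1, x[12] = 11.
Since (x[11], x[12]) = (x[3], x[4]) = (1, 11) (two consecutive terms determine the rest), the sequence is eventually periodic: after a pre-period of length 2 it cycles with period 8.
For k ≥ 3, x[k] depends only on (k - 3) mod 8. (33 - 3) mod 8 = 6, so x[33] = x[9] = 13.

13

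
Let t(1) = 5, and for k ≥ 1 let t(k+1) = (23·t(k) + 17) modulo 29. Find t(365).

t(1) = 5,  t(2) = 16,  t(3) = 8,  t(4) = 27,  t(5) = 0,  t(6) = 17,  t(7) = 2,  t(8) = 5.
Since t(8) = t(1) = 5, the sequence is periodic with period 7.
(365 - 1) mod 7 = 0, so t(365) = t(1) = 5.

5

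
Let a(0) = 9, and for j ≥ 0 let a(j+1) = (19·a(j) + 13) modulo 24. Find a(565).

16

We have a(0) = 9; a(1) = 16; a(2) = 5; a(3) = 12; a(4) = 1; a(5) = 8; a(6) = 21; a(7) = 4; a(8) = 17; a(9) = 0; a(10) = 13; a(11) = 20; a(12) = 9.
Since a(12) = a(0) = 9, the sequence is periodic with period 12.
So a(565) = a(0 + ((565-0) mod 12)) = a(1) = 16.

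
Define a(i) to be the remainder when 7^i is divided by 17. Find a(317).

6

Computing terms: a(0) = 1,  a(1) = 7,  a(2) = 15,  a(3) = 3,  a(4) = 4,  a(5) = 11,  a(6) = 9,  a(7) = 12,  a(8) = 16,  a(9) = 10,  a(10) = 2,  a(11) = 14,  a(12) = 13,  a(13) = 6,  a(14) = 8,  a(15) = 5,  a(16) = 1.
The sequence repeats with period 16.
(317 - 0) mod 16 = 13, so a(317) = a(13) = 6.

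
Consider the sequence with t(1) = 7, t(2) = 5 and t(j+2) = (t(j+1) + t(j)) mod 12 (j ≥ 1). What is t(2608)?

1

t(1) = 7; t(2) = 5; t(3) = 0; t(4) = 5; t(5) = 5; t(6) = 10; t(7) = 3; t(8) = 1; t(9) = 4; t(10) = 5; t(11) = 9; t(12) = 2; t(13) = 11; t(14) = 1; t(15) = 0; t(16) = 1; t(17) = 1; t(18) = 2; t(19) = 3; t(20) = 5; t(21) = 8; t(22) = 1; t(23) = 9; t(24) = 10; t(25) = 7; t(26) = 5.
The sequence repeats with period 24.
So t(2608) = t(1 + ((2608-1) mod 24)) = t(16) = 1.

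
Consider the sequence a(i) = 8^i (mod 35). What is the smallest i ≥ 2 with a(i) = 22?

3

Listing terms: a(1) = 8, a(2) = 29, a(3) = 22, a(4) = 1, a(5) = 8.
The sequence repeats with period 4.
The value 22 first appears (with i ≥ 2) at a(3).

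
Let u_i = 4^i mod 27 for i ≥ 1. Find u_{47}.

16

u_1 = 4,  u_2 = 16,  u_3 = 10,  u_4 = 13,  u_5 = 25,  u_6 = 19,  u_7 = 22,  u_8 = 7,  u_9 = 1,  u_{10} = 4.
The sequence repeats with period 9.
(47 - 1) mod 9 = 1, so u_{47} = u_2 = 16.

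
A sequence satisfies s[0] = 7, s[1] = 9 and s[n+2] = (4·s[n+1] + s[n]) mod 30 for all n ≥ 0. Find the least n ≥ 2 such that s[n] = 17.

s[0] = 7,  s[1] = 9,  s[2] = 13,  s[3] = 1,  s[4] = 17,  s[5] = 9,  s[6] = 23,  s[7] = 11,  s[8] = 7,  s[9] = 9.
Since (s[8], s[9]) = (s[0], s[1]) = (7, 9) (two consecutive terms determine the rest), the sequence is periodic with period 8.
The value 17 first appears (with n ≥ 2) at s[4].

4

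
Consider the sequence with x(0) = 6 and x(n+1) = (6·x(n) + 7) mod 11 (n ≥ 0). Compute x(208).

We have x(0) = 6; x(1) = 10; x(2) = 1; x(3) = 2; x(4) = 8; x(5) = 0; x(6) = 7; x(7) = 5; x(8) = 4; x(9) = 9; x(10) = 6.
The sequence repeats with period 10.
So x(208) = x(0 + ((208-0) mod 10)) = x(8) = 4.

4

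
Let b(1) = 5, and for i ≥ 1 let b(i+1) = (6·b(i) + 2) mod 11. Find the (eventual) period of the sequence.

10

We have b(1) = 5,  b(2) = 10,  b(3) = 7,  b(4) = 0,  b(5) = 2,  b(6) = 3,  b(7) = 9,  b(8) = 1,  b(9) = 8,  b(10) = 6,  b(11) = 5.
Since b(11) = b(1) = 5, the sequence is periodic with period 10.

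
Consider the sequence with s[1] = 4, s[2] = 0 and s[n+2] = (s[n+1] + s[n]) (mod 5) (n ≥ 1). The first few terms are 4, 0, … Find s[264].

4

We have s[1] = 4; s[2] = 0; s[3] = 4; s[4] = 4; s[5] = 3; s[6] = 2; s[7] = 0; s[8] = 2; s[9] = 2; s[10] = 4; s[11] = 1; s[12] = 0; s[13] = 1; s[14] = 1; s[15] = 2; s[16] = 3; s[17] = 0; s[18] = 3; s[19] = 3; s[20] = 1; s[21] = 4; s[22] = 0.
Since (s[21], s[22]) = (s[1], s[2]) = (4, 0) (two consecutive terms determine the rest), the sequence is periodic with period 20.
So s[264] = s[1 + ((264-1) mod 20)] = s[4] = 4.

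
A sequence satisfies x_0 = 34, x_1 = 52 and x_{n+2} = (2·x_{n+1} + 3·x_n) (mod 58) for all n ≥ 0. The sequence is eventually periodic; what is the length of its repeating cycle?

28

x_0 = 34, x_1 = 52, x_2 = 32, x_3 = 46, x_4 = 14, x_5 = 50, x_6 = 26, x_7 = 28, x_8 = 18, x_9 = 4, x_{10} = 4, x_{11} = 20, x_{12} = 52, x_{13} = 48, x_{14} = 20, x_{15} = 10, x_{16} = 22, x_{17} = 16, x_{18} = 40, x_{19} = 12, x_{20} = 28, x_{21} = 34, x_{22} = 36, x_{23} = 0, x_{24} = 50, x_{25} = 42, x_{26} = 2, x_{27} = 14, x_{28} = 34, x_{29} = 52.
The sequence repeats with period 28.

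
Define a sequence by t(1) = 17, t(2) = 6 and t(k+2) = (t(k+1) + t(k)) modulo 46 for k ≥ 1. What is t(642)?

We have t(1) = 17, t(2) = 6, t(3) = 23, t(4) = 29, t(5) = 6, t(6) = 35, t(7) = 41, t(8) = 30, t(9) = 25, t(10) = 9, t(11) = 34, t(12) = 43, t(13) = 31, t(14) = 28, t(15) = 13, t(16) = 41, t(17) = 8, t(18) = 3, t(19) = 11, t(20) = 14, t(21) = 25, t(22) = 39, t(23) = 18, t(24) = 11, t(25) = 29, t(26) = 40, t(27) = 23, t(28) = 17, t(29) = 40, t(30) = 11, t(31) = 5, t(32) = 16, t(33) = 21, t(34) = 37, t(35) = 12, t(36) = 3, t(37) = 15, t(38) = 18, t(39) = 33, t(40) = 5, t(41) = 38, t(42) = 43, t(43) = 35, t(44) = 32, t(45) = 21, t(46) = 7, t(47) = 28, t(48) = 35, t(49) = 17, t(50) = 6.
The sequence repeats with period 48.
(642 - 1) mod 48 = 17, so t(642) = t(18) = 3.

3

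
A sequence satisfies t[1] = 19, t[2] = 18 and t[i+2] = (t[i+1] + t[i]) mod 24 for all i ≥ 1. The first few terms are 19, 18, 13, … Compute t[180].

7

We have t[1] = 19,  t[2] = 18,  t[3] = 13,  t[4] = 7,  t[5] = 20,  t[6] = 3,  t[7] = 23,  t[8] = 2,  t[9] = 1,  t[10] = 3,  t[11] = 4,  t[12] = 7,  t[13] = 11,  t[14] = 18,  t[15] = 5,  t[16] = 23,  t[17] = 4,  t[18] = 3,  t[19] = 7,  t[20] = 10,  t[21] = 17,  t[22] = 3,  t[23] = 20,  t[24] = 23,  t[25] = 19,  t[26] = 18.
Since (t[25], t[26]) = (t[1], t[2]) = (19, 18) (two consecutive terms determine the rest), the sequence is periodic with period 24.
So t[180] = t[1 + ((180-1) mod 24)] = t[12] = 7.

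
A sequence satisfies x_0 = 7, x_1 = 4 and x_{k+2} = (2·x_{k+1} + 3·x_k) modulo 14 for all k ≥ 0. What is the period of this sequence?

We have x_0 = 7; x_1 = 4; x_2 = 1; x_3 = 0; x_4 = 3; x_5 = 6; x_6 = 7; x_7 = 4.
Since (x_6, x_7) = (x_0, x_1) = (7, 4) (two consecutive terms determine the rest), the sequence is periodic with period 6.

6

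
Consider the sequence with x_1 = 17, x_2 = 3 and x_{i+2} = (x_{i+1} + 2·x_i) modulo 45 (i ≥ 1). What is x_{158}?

18

We have x_1 = 17, x_2 = 3, x_3 = 37, x_4 = 43, x_5 = 27, x_6 = 23, x_7 = 32, x_8 = 33, x_9 = 7, x_{10} = 28, x_{11} = 42, x_{12} = 8, x_{13} = 2, x_{14} = 18, x_{15} = 22, x_{16} = 13, x_{17} = 12, x_{18} = 38, x_{19} = 17, x_{20} = 3.
Since (x_{19}, x_{20}) = (x_1, x_2) = (17, 3) (two consecutive terms determine the rest), the sequence is periodic with period 18.
So x_{158} = x_{1 + ((158-1) mod 18)} = x_{14} = 18.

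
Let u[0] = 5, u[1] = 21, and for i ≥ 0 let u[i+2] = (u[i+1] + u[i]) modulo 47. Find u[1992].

36

Listing terms: u[0] = 5, u[1] = 21, u[2] = 26, u[3] = 0, u[4] = 26, u[5] = 26, u[6] = 5, u[7] = 31, u[8] = 36, u[9] = 20, u[10] = 9, u[11] = 29, u[12] = 38, u[13] = 20, u[14] = 11, u[15] = 31, u[16] = 42, u[17] = 26, u[18] = 21, u[19] = 0, u[20] = 21, u[21] = 21, u[22] = 42, u[23] = 16, u[24] = 11, u[25] = 27, u[26] = 38, u[27] = 18, u[28] = 9, u[29] = 27, u[30] = 36, u[31] = 16, u[32] = 5, u[33] = 21.
Since (u[32], u[33]) = (u[0], u[1]) = (5, 21) (two consecutive terms determine the rest), the sequence is periodic with period 32.
So u[1992] = u[0 + ((1992-0) mod 32)] = u[8] = 36.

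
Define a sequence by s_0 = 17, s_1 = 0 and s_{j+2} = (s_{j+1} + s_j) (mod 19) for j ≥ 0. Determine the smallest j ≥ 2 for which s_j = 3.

7

s_0 = 17; s_1 = 0; s_2 = 17; s_3 = 17; s_4 = 15; s_5 = 13; s_6 = 9; s_7 = 3; s_8 = 12; s_9 = 15; s_{10} = 8; s_{11} = 4; s_{12} = 12; s_{13} = 16; s_{14} = 9; s_{15} = 6; s_{16} = 15; s_{17} = 2; s_{18} = 17; s_{19} = 0.
Since (s_{18}, s_{19}) = (s_0, s_1) = (17, 0) (two consecutive terms determine the rest), the sequence is periodic with period 18.
The value 3 first appears (with j ≥ 2) at s_7.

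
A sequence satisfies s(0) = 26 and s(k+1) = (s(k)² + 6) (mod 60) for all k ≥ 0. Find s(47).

s(0) = 26; s(1) = 22; s(2) = 10; s(3) = 46; s(4) = 22.
Since s(4) = s(1) = 22, the sequence is eventually periodic: after a pre-period of length 1 it cycles with period 3.
For k ≥ 1, s(k) depends only on (k - 1) mod 3. (47 - 1) mod 3 = 1, so s(47) = s(2) = 10.

10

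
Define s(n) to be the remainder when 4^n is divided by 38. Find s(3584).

Computing terms: s(0) = 1,  s(1) = 4,  s(2) = 16,  s(3) = 26,  s(4) = 28,  s(5) = 36,  s(6) = 30,  s(7) = 6,  s(8) = 24,  s(9) = 20,  s(10) = 4.
Since s(10) = s(1) = 4, the sequence is eventually periodic: after a pre-period of length 1 it cycles with period 9.
For n ≥ 1, s(n) depends only on (n - 1) mod 9. (3584 - 1) mod 9 = 1, so s(3584) = s(2) = 16.

16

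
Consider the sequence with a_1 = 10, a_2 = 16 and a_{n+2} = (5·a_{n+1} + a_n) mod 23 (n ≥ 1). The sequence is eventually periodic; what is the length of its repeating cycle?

We have a_1 = 10, a_2 = 16, a_3 = 21, a_4 = 6, a_5 = 5, a_6 = 8, a_7 = 22, a_8 = 3, a_9 = 14, a_{10} = 4, a_{11} = 11, a_{12} = 13, a_{13} = 7, a_{14} = 2, a_{15} = 17, a_{16} = 18, a_{17} = 15, a_{18} = 1, a_{19} = 20, a_{20} = 9, a_{21} = 19, a_{22} = 12, a_{23} = 10, a_{24} = 16.
Since (a_{23}, a_{24}) = (a_1, a_2) = (10, 16) (two consecutive terms determine the rest), the sequence is periodic with period 22.

22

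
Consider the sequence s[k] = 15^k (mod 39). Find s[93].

s[1] = 15,  s[2] = 30,  s[3] = 21,  s[4] = 3,  s[5] = 6,  s[6] = 12,  s[7] = 24,  s[8] = 9,  s[9] = 18,  s[10] = 36,  s[11] = 33,  s[12] = 27,  s[13] = 15.
Since s[13] = s[1] = 15, the sequence is periodic with period 12.
(93 - 1) mod 12 = 8, so s[93] = s[9] = 18.

18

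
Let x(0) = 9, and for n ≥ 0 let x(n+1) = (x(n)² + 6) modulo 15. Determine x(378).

Listing terms: x(0) = 9, x(1) = 12, x(2) = 0, x(3) = 6, x(4) = 12.
Since x(4) = x(1) = 12, the sequence is eventually periodic: after a pre-period of length 1 it cycles with period 3.
For n ≥ 1, x(n) depends only on (n - 1) mod 3. (378 - 1) mod 3 = 2, so x(378) = x(3) = 6.

6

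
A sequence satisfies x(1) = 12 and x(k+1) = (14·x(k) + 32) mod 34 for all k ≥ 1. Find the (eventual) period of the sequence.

16

We have x(1) = 12,  x(2) = 30,  x(3) = 10,  x(4) = 2,  x(5) = 26,  x(6) = 22,  x(7) = 0,  x(8) = 32,  x(9) = 4,  x(10) = 20,  x(11) = 6,  x(12) = 14,  x(13) = 24,  x(14) = 28,  x(15) = 16,  x(16) = 18,  x(17) = 12.
The sequence repeats with period 16.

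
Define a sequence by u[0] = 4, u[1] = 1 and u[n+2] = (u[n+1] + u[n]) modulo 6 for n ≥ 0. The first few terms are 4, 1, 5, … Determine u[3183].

0

u[0] = 4,  u[1] = 1,  u[2] = 5,  u[3] = 0,  u[4] = 5,  u[5] = 5,  u[6] = 4,  u[7] = 3,  u[8] = 1,  u[9] = 4,  u[10] = 5,  u[11] = 3,  u[12] = 2,  u[13] = 5,  u[14] = 1,  u[15] = 0,  u[16] = 1,  u[17] = 1,  u[18] = 2,  u[19] = 3,  u[20] = 5,  u[21] = 2,  u[22] = 1,  u[23] = 3,  u[24] = 4,  u[25] = 1.
The sequence repeats with period 24.
So u[3183] = u[0 + ((3183-0) mod 24)] = u[15] = 0.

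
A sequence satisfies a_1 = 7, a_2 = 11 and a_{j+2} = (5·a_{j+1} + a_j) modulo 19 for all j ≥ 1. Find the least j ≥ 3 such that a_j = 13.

We have a_1 = 7; a_2 = 11; a_3 = 5; a_4 = 17; a_5 = 14; a_6 = 11; a_7 = 12; a_8 = 14; a_9 = 6; a_{10} = 6; a_{11} = 17; a_{12} = 15; a_{13} = 16; a_{14} = 0; a_{15} = 16; a_{16} = 4; a_{17} = 17; a_{18} = 13; a_{19} = 6; a_{20} = 5; a_{21} = 12; a_{22} = 8; a_{23} = 14; a_{24} = 2; a_{25} = 5; a_{26} = 8; a_{27} = 7; a_{28} = 5; a_{29} = 13; a_{30} = 13; a_{31} = 2; a_{32} = 4; a_{33} = 3; a_{34} = 0; a_{35} = 3; a_{36} = 15; a_{37} = 2; a_{38} = 6; a_{39} = 13; a_{40} = 14; a_{41} = 7; a_{42} = 11.
Since (a_{41}, a_{42}) = (a_1, a_2) = (7, 11) (two consecutive terms determine the rest), the sequence is periodic with period 40.
The value 13 first appears (with j ≥ 3) at a_{18}.

18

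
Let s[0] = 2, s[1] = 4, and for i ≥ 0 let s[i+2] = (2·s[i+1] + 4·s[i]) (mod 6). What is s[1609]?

4

Listing terms: s[0] = 2; s[1] = 4; s[2] = 4; s[3] = 0; s[4] = 4; s[5] = 2; s[6] = 2; s[7] = 0; s[8] = 2; s[9] = 4.
The sequence repeats with period 8.
(1609 - 0) mod 8 = 1, so s[1609] = s[1] = 4.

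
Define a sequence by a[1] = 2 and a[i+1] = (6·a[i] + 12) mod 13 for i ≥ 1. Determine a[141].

We have a[1] = 2, a[2] = 11, a[3] = 0, a[4] = 12, a[5] = 6, a[6] = 9, a[7] = 1, a[8] = 5, a[9] = 3, a[10] = 4, a[11] = 10, a[12] = 7, a[13] = 2.
The sequence repeats with period 12.
(141 - 1) mod 12 = 8, so a[141] = a[9] = 3.

3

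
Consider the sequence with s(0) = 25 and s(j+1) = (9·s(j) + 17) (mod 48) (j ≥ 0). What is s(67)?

s(0) = 25; s(1) = 2; s(2) = 35; s(3) = 44; s(4) = 29; s(5) = 38; s(6) = 23; s(7) = 32; s(8) = 17; s(9) = 26; s(10) = 11; s(11) = 20; s(12) = 5; s(13) = 14; s(14) = 47; s(15) = 8; s(16) = 41; s(17) = 2.
Since s(17) = s(1) = 2, the sequence is eventually periodic: after a pre-period of length 1 it cycles with period 16.
For j ≥ 1, s(j) depends only on (j - 1) mod 16. (67 - 1) mod 16 = 2, so s(67) = s(3) = 44.

44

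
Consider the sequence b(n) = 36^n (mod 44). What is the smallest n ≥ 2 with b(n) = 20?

2

b(1) = 36; b(2) = 20; b(3) = 16; b(4) = 4; b(5) = 12; b(6) = 36.
The sequence repeats with period 5.
The value 20 first appears (with n ≥ 2) at b(2).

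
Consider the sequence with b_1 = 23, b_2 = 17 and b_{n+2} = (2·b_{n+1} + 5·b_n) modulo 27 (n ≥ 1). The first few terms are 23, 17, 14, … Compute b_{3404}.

Computing terms: b_1 = 23,  b_2 = 17,  b_3 = 14,  b_4 = 5,  b_5 = 26,  b_6 = 23,  b_7 = 14,  b_8 = 8,  b_9 = 5,  b_{10} = 23,  b_{11} = 17.
The sequence repeats with period 9.
So b_{3404} = b_{1 + ((3404-1) mod 9)} = b_2 = 17.

17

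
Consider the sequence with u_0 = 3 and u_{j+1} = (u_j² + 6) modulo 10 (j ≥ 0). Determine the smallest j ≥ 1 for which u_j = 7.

3

We have u_0 = 3,  u_1 = 5,  u_2 = 1,  u_3 = 7,  u_4 = 5.
Since u_4 = u_1 = 5, the sequence is eventually periodic: after a pre-period of length 1 it cycles with period 3.
The value 7 first appears (with j ≥ 1) at u_3.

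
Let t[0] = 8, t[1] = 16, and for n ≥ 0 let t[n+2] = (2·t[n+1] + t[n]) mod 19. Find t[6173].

9

We have t[0] = 8,  t[1] = 16,  t[2] = 2,  t[3] = 1,  t[4] = 4,  t[5] = 9,  t[6] = 3,  t[7] = 15,  t[8] = 14,  t[9] = 5,  t[10] = 5,  t[11] = 15,  t[12] = 16,  t[13] = 9,  t[14] = 15,  t[15] = 1,  t[16] = 17,  t[17] = 16,  t[18] = 11,  t[19] = 0,  t[20] = 11,  t[21] = 3,  t[22] = 17,  t[23] = 18,  t[24] = 15,  t[25] = 10,  t[26] = 16,  t[27] = 4,  t[28] = 5,  t[29] = 14,  t[30] = 14,  t[31] = 4,  t[32] = 3,  t[33] = 10,  t[34] = 4,  t[35] = 18,  t[36] = 2,  t[37] = 3,  t[38] = 8,  t[39] = 0,  t[40] = 8,  t[41] = 16.
Since (t[40], t[41]) = (t[0], t[1]) = (8, 16) (two consecutive terms determine the rest), the sequence is periodic with period 40.
So t[6173] = t[0 + ((6173-0) mod 40)] = t[13] = 9.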